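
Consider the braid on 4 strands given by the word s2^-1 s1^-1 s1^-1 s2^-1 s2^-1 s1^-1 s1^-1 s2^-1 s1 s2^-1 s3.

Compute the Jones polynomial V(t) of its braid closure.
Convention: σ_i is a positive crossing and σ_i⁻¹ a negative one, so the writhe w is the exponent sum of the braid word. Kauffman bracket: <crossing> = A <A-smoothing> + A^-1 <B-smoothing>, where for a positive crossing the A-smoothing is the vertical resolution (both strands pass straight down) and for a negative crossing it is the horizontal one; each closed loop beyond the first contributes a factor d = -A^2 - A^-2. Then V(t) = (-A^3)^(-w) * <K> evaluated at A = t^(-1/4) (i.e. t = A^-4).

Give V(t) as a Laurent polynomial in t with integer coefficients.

The presented braid s2^-1 s1^-1 s1^-1 s2^-1 s2^-1 s1^-1 s1^-1 s2^-1 s1 s2^-1 s3 on 4 strands reduces by inverse Markov moves (closure unchanged at each step):
  Destabilize: the word has the form β·s3 where s3 occurs only as the final letter (β ∈ B_3); drop it and the last strand → 3 strands.
Reduced to β = s2^-1 s1^-1 s1^-1 s2^-1 s2^-1 s1^-1 s1^-1 s2^-1 s1 s2^-1 on 3 strands, 10 crossings.
Compute on β:
Braid: s2^-1 s1^-1 s1^-1 s2^-1 s2^-1 s1^-1 s1^-1 s2^-1 s1 s2^-1 on 3 strands, 10 crossings.
Writhe w = (#positive) - (#negative) = 1 - 9 = -8.
Computing the Kauffman bracket via state sum. There are 2^10 = 1024 states.
Each crossing splits two ways (0=vertical, 1=horizontal). The state's weight is A^(#A-smoothings - #B-smoothings) * d^(loops - 1).
Tabulate the states by total A-exponent and number of loops L (A-exp: L × count):
  A^10: L=6 ×1
  A^8: L=5 ×10
  A^6: L=4 ×41, L=6 ×4
  A^4: L=3 ×86, L=5 ×34
  A^2: L=2 ×92, L=4 ×114, L=6 ×4
  A^0: L=1 ×40, L=3 ×185, L=5 ×27
  A^-2: L=2 ×142, L=4 ×67, L=6 ×1
  A^-4: L=1 ×40, L=3 ×76, L=5 ×4
  A^-6: L=2 ×39, L=4 ×6
  A^-8: L=1 ×5, L=3 ×5
  A^-10: L=2 ×1
Each group contributes A^e * Σ count * d^(L-1):
Powers of d = -A^2 - A^-2: d^2 = A^4 + 2 + A^-4; d^3 = -A^6 - 3*A^2 - 3*A^-2 - A^-6; d^4 = A^8 + 4*A^4 + 6 + 4*A^-4 + A^-8; d^5 = -A^10 - 5*A^6 - 10*A^2 - 10*A^-2 - 5*A^-6 - A^-10.
  A^10 * (d^5) = -A^20 - 5*A^16 - 10*A^12 - 10*A^8 - 5*A^4 - 1
  A^8 * (10*d^4) = 10*A^16 + 40*A^12 + 60*A^8 + 40*A^4 + 10
  A^6 * (41*d^3 + 4*d^5) = -4*A^16 - 61*A^12 - 163*A^8 - 163*A^4 - 61 - 4*A^-4
  A^4 * (86*d^2 + 34*d^4) = 34*A^12 + 222*A^8 + 376*A^4 + 222 + 34*A^-4
  A^2 * (92*d + 114*d^3 + 4*d^5) = -4*A^12 - 134*A^8 - 474*A^4 - 474 - 134*A^-4 - 4*A^-8
  A^0 * (40 + 185*d^2 + 27*d^4) = 27*A^8 + 293*A^4 + 572 + 293*A^-4 + 27*A^-8
  A^-2 * (142*d + 67*d^3 + d^5) = -A^8 - 72*A^4 - 353 - 353*A^-4 - 72*A^-8 - A^-12
  A^-4 * (40 + 76*d^2 + 4*d^4) = 4*A^4 + 92 + 216*A^-4 + 92*A^-8 + 4*A^-12
  A^-6 * (39*d + 6*d^3) = -6 - 57*A^-4 - 57*A^-8 - 6*A^-12
  A^-8 * (5 + 5*d^2) = 5*A^-4 + 15*A^-8 + 5*A^-12
  A^-10 * (d) = -A^-8 - A^-12
Summing the groups: <K> = -A^20 + A^16 - A^12 + A^8 - A^4 + 1 + A^-12
Normalise by the writhe: (-A^3)^(-w) = (-A^3)^(8) = A^24, so f(A) = A^24 * <K> = -A^44 + A^40 - A^36 + A^32 - A^28 + A^24 + A^12.
Substitute A = t^(-1/4), i.e. A^e → t^(-e/4): V(t) = t^-3 + t^-6 - t^-7 + t^-8 - t^-9 + t^-10 - t^-11

Answer: t^-3 + t^-6 - t^-7 + t^-8 - t^-9 + t^-10 - t^-11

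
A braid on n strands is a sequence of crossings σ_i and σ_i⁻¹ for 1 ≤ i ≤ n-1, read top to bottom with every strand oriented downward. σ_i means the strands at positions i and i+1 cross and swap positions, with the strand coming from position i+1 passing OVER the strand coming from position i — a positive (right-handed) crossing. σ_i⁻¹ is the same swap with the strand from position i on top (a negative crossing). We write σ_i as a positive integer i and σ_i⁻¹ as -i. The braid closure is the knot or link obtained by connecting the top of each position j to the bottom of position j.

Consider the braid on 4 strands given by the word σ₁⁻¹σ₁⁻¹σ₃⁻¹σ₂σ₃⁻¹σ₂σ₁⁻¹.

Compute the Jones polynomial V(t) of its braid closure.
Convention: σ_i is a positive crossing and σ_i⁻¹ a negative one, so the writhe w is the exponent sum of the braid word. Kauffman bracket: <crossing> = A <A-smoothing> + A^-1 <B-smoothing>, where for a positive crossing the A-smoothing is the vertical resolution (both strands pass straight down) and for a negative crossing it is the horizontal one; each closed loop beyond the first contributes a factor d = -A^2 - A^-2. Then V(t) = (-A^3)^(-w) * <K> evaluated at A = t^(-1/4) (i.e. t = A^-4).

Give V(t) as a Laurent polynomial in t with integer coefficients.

Braid: s1^-1 s1^-1 s3^-1 s2 s3^-1 s2 s1^-1 on 4 strands, 7 crossings.
Writhe w = (#positive) - (#negative) = 2 - 5 = -3.
Computing the Kauffman bracket via state sum. There are 2^7 = 128 states.
Each crossing splits two ways (0=vertical, 1=horizontal). The state's weight is A^(#A-smoothings - #B-smoothings) * d^(loops - 1).
Tabulate the states by total A-exponent and number of loops L (A-exp: L × count):
  A^7: L=5 ×1
  A^5: L=4 ×7
  A^3: L=3 ×20, L=5 ×1
  A^1: L=2 ×27, L=4 ×8
  A^-1: L=1 ×15, L=3 ×19, L=5 ×1
  A^-3: L=2 ×17, L=4 ×4
  A^-5: L=3 ×7
  A^-7: L=4 ×1
Each group contributes A^e * Σ count * d^(L-1):
Powers of d = -A^2 - A^-2: d^2 = A^4 + 2 + A^-4; d^3 = -A^6 - 3*A^2 - 3*A^-2 - A^-6; d^4 = A^8 + 4*A^4 + 6 + 4*A^-4 + A^-8.
  A^7 * (d^4) = A^15 + 4*A^11 + 6*A^7 + 4*A^3 + A^-1
  A^5 * (7*d^3) = -7*A^11 - 21*A^7 - 21*A^3 - 7*A^-1
  A^3 * (20*d^2 + d^4) = A^11 + 24*A^7 + 46*A^3 + 24*A^-1 + A^-5
  A^1 * (27*d + 8*d^3) = -8*A^7 - 51*A^3 - 51*A^-1 - 8*A^-5
  A^-1 * (15 + 19*d^2 + d^4) = A^7 + 23*A^3 + 59*A^-1 + 23*A^-5 + A^-9
  A^-3 * (17*d + 4*d^3) = -4*A^3 - 29*A^-1 - 29*A^-5 - 4*A^-9
  A^-5 * (7*d^2) = 7*A^-1 + 14*A^-5 + 7*A^-9
  A^-7 * (d^3) = -A^-1 - 3*A^-5 - 3*A^-9 - A^-13
Summing the groups: <K> = A^15 - 2*A^11 + 2*A^7 - 3*A^3 + 3*A^-1 - 2*A^-5 + A^-9 - A^-13
Normalise by the writhe: (-A^3)^(-w) = (-A^3)^(3) = -A^9, so f(A) = -A^9 * <K> = -A^24 + 2*A^20 - 2*A^16 + 3*A^12 - 3*A^8 + 2*A^4 - 1 + A^-4.
Substitute A = t^(-1/4), i.e. A^e → t^(-e/4): V(t) = t - 1 + 2*t^-1 - 3*t^-2 + 3*t^-3 - 2*t^-4 + 2*t^-5 - t^-6

Answer: t - 1 + 2*t^-1 - 3*t^-2 + 3*t^-3 - 2*t^-4 + 2*t^-5 - t^-6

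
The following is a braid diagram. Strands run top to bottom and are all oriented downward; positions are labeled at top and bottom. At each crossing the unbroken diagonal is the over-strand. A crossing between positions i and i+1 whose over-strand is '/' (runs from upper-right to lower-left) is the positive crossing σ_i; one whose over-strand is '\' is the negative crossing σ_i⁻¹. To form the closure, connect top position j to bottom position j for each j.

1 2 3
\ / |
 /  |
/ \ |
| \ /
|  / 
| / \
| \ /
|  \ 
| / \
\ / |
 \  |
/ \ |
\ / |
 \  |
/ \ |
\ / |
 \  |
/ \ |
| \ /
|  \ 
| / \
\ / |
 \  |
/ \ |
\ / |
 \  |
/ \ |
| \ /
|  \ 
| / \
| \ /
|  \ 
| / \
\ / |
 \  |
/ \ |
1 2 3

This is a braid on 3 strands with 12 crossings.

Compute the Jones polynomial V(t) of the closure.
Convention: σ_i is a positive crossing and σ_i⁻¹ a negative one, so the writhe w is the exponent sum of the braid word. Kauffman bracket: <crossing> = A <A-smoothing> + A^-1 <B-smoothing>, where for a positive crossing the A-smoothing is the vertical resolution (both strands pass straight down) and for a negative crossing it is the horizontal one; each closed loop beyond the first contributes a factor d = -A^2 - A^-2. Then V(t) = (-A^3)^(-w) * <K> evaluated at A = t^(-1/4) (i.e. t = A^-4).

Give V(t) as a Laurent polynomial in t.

t^-3 + t^-5 - t^-8

Derivation:
Reading the diagram top to bottom ('/'-over between positions i,i+1 = s_i, '\'-over = s_i^-1): braid word = s1 s2 s2^-1 s1^-1 s1^-1 s1^-1 s2^-1 s1^-1 s1^-1 s2^-1 s2^-1 s1^-1.
The presented braid s1 s2 s2^-1 s1^-1 s1^-1 s1^-1 s2^-1 s1^-1 s1^-1 s2^-1 s2^-1 s1^-1 on 3 strands reduces by inverse Markov moves (closure unchanged at each step):
  Deconjugate: the word is γ·β·γ⁻¹ with γ = s1 s2 (prefix) and γ⁻¹ = s2^-1 s1^-1 (suffix); strip both.
Reduced to β = s2^-1 s1^-1 s1^-1 s1^-1 s2^-1 s1^-1 s1^-1 s2^-1 on 3 strands, 8 crossings.
Compute on β:
Braid: s2^-1 s1^-1 s1^-1 s1^-1 s2^-1 s1^-1 s1^-1 s2^-1 on 3 strands, 8 crossings.
Writhe w = (#positive) - (#negative) = 0 - 8 = -8.
Enumerate smoothing states for the bracket polynomial. There are 2^8 = 256 states.
For each crossing: s=0 is the vertical smoothing, s=1 horizontal. Crossing k contributes A^(sign_k * (1 - 2*s_k)); loop factor d = -A^2 - A^-2.
Tabulate the states by total A-exponent and number of loops L (A-exp: L × count):
  A^8: L=5 ×1
  A^6: L=4 ×7, L=6 ×1
  A^4: L=3 ×19, L=5 ×9
  A^2: L=2 ×24, L=4 ×31, L=6 ×1
  A^0: L=1 ×12, L=3 ×53, L=5 ×5
  A^-2: L=2 ×45, L=4 ×11
  A^-4: L=1 ×15, L=3 ×13
  A^-6: L=2 ×8
  A^-8: L=3 ×1
Each group contributes A^e * Σ count * d^(L-1):
Powers of d = -A^2 - A^-2: d^2 = A^4 + 2 + A^-4; d^3 = -A^6 - 3*A^2 - 3*A^-2 - A^-6; d^4 = A^8 + 4*A^4 + 6 + 4*A^-4 + A^-8; d^5 = -A^10 - 5*A^6 - 10*A^2 - 10*A^-2 - 5*A^-6 - A^-10.
  A^8 * (d^4) = A^16 + 4*A^12 + 6*A^8 + 4*A^4 + 1
  A^6 * (7*d^3 + d^5) = -A^16 - 12*A^12 - 31*A^8 - 31*A^4 - 12 - A^-4
  A^4 * (19*d^2 + 9*d^4) = 9*A^12 + 55*A^8 + 92*A^4 + 55 + 9*A^-4
  A^2 * (24*d + 31*d^3 + d^5) = -A^12 - 36*A^8 - 127*A^4 - 127 - 36*A^-4 - A^-8
  A^0 * (12 + 53*d^2 + 5*d^4) = 5*A^8 + 73*A^4 + 148 + 73*A^-4 + 5*A^-8
  A^-2 * (45*d + 11*d^3) = -11*A^4 - 78 - 78*A^-4 - 11*A^-8
  A^-4 * (15 + 13*d^2) = 13 + 41*A^-4 + 13*A^-8
  A^-6 * (8*d) = -8*A^-4 - 8*A^-8
  A^-8 * (d^2) = A^-4 + 2*A^-8 + A^-12
Summing the groups: <K> = -A^8 + A^-4 + A^-12
Normalise by the writhe: (-A^3)^(-w) = (-A^3)^(8) = A^24, so f(A) = A^24 * <K> = -A^32 + A^20 + A^12.
Substitute A = t^(-1/4), i.e. A^e → t^(-e/4): V(t) = t^-3 + t^-5 - t^-8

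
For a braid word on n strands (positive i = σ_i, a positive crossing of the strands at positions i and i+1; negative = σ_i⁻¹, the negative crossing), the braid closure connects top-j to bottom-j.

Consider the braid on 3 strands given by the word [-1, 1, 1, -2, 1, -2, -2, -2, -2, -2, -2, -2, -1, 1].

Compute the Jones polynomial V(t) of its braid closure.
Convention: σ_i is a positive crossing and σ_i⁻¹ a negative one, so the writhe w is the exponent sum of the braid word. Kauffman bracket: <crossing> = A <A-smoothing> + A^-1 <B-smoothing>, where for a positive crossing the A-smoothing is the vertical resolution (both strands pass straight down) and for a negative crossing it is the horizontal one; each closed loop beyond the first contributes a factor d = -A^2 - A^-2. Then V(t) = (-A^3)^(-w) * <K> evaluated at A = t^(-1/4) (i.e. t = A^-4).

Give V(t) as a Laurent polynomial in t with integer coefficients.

t^-1 - t^-2 + 2*t^-3 - 2*t^-4 + 3*t^-5 - 3*t^-6 + 3*t^-7 - 3*t^-8 + 2*t^-9 - 2*t^-10 + t^-11

Derivation:
The presented braid s1^-1 s1 s1 s2^-1 s1 s2^-1 s2^-1 s2^-1 s2^-1 s2^-1 s2^-1 s2^-1 s1^-1 s1 on 3 strands reduces by inverse Markov moves (closure unchanged at each step):
  Deconjugate: the word is γ·β·γ⁻¹ with γ = s1^-1 s1 (prefix) and γ⁻¹ = s1^-1 s1 (suffix); strip both.
Reduced to β = s1 s2^-1 s1 s2^-1 s2^-1 s2^-1 s2^-1 s2^-1 s2^-1 s2^-1 on 3 strands, 10 crossings.
Compute on β:
Braid: s1 s2^-1 s1 s2^-1 s2^-1 s2^-1 s2^-1 s2^-1 s2^-1 s2^-1 on 3 strands, 10 crossings.
Writhe w = (#positive) - (#negative) = 2 - 8 = -6.
State-sum expansion of <K>. There are 2^10 = 1024 states.
Each crossing splits two ways (0=vertical, 1=horizontal). The state's weight is A^(#A-smoothings - #B-smoothings) * d^(loops - 1).
Tabulate the states by total A-exponent and number of loops L (A-exp: L × count):
  A^10: L=9 ×1
  A^8: L=8 ×10
  A^6: L=7 ×45
  A^4: L=6 ×119, L=8 ×1
  A^2: L=5 ×203, L=7 ×7
  A^0: L=4 ×231, L=6 ×21
  A^-2: L=3 ×175, L=5 ×35
  A^-4: L=2 ×85, L=4 ×35
  A^-6: L=1 ×23, L=3 ×22
  A^-8: L=2 ×10
  A^-10: L=3 ×1
Each group contributes A^e * Σ count * d^(L-1):
Powers of d = -A^2 - A^-2: d^2 = A^4 + 2 + A^-4; d^3 = -A^6 - 3*A^2 - 3*A^-2 - A^-6; d^4 = A^8 + 4*A^4 + 6 + 4*A^-4 + A^-8; d^5 = -A^10 - 5*A^6 - 10*A^2 - 10*A^-2 - 5*A^-6 - A^-10; d^6 = A^12 + 6*A^8 + 15*A^4 + 20 + 15*A^-4 + 6*A^-8 + A^-12; d^7 = -A^14 - 7*A^10 - 21*A^6 - 35*A^2 - 35*A^-2 - 21*A^-6 - 7*A^-10 - A^-14; d^8 = A^16 + 8*A^12 + 28*A^8 + 56*A^4 + 70 + 56*A^-4 + 28*A^-8 + 8*A^-12 + A^-16.
  A^10 * (d^8) = A^26 + 8*A^22 + 28*A^18 + 56*A^14 + 70*A^10 + 56*A^6 + 28*A^2 + 8*A^-2 + A^-6
  A^8 * (10*d^7) = -10*A^22 - 70*A^18 - 210*A^14 - 350*A^10 - 350*A^6 - 210*A^2 - 70*A^-2 - 10*A^-6
  A^6 * (45*d^6) = 45*A^18 + 270*A^14 + 675*A^10 + 900*A^6 + 675*A^2 + 270*A^-2 + 45*A^-6
  A^4 * (119*d^5 + d^7) = -A^18 - 126*A^14 - 616*A^10 - 1225*A^6 - 1225*A^2 - 616*A^-2 - 126*A^-6 - A^-10
  A^2 * (203*d^4 + 7*d^6) = 7*A^14 + 245*A^10 + 917*A^6 + 1358*A^2 + 917*A^-2 + 245*A^-6 + 7*A^-10
  A^0 * (231*d^3 + 21*d^5) = -21*A^10 - 336*A^6 - 903*A^2 - 903*A^-2 - 336*A^-6 - 21*A^-10
  A^-2 * (175*d^2 + 35*d^4) = 35*A^6 + 315*A^2 + 560*A^-2 + 315*A^-6 + 35*A^-10
  A^-4 * (85*d + 35*d^3) = -35*A^2 - 190*A^-2 - 190*A^-6 - 35*A^-10
  A^-6 * (23 + 22*d^2) = 22*A^-2 + 67*A^-6 + 22*A^-10
  A^-8 * (10*d) = -10*A^-6 - 10*A^-10
  A^-10 * (d^2) = A^-6 + 2*A^-10 + A^-14
Summing the groups: <K> = A^26 - 2*A^22 + 2*A^18 - 3*A^14 + 3*A^10 - 3*A^6 + 3*A^2 - 2*A^-2 + 2*A^-6 - A^-10 + A^-14
Normalise by the writhe: (-A^3)^(-w) = (-A^3)^(6) = A^18, so f(A) = A^18 * <K> = A^44 - 2*A^40 + 2*A^36 - 3*A^32 + 3*A^28 - 3*A^24 + 3*A^20 - 2*A^16 + 2*A^12 - A^8 + A^4.
Substitute A = t^(-1/4), i.e. A^e → t^(-e/4): V(t) = t^-1 - t^-2 + 2*t^-3 - 2*t^-4 + 3*t^-5 - 3*t^-6 + 3*t^-7 - 3*t^-8 + 2*t^-9 - 2*t^-10 + t^-11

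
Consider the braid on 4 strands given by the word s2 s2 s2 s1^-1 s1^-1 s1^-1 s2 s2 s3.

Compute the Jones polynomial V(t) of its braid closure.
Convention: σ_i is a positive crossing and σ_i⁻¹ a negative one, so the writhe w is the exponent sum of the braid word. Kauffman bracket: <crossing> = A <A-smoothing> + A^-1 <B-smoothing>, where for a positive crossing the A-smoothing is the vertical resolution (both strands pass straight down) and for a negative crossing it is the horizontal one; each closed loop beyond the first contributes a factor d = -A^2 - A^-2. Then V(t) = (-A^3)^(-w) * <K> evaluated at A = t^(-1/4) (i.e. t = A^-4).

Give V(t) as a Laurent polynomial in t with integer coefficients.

The presented braid s2 s2 s2 s1^-1 s1^-1 s1^-1 s2 s2 s3 on 4 strands reduces by inverse Markov moves (closure unchanged at each step):
  Destabilize: the word has the form β·s3 where s3 occurs only as the final letter (β ∈ B_3); drop it and the last strand → 3 strands.
Reduced to β = s2 s2 s2 s1^-1 s1^-1 s1^-1 s2 s2 on 3 strands, 8 crossings.
Compute on β:
Braid: s2 s2 s2 s1^-1 s1^-1 s1^-1 s2 s2 on 3 strands, 8 crossings.
Writhe w = (#positive) - (#negative) = 5 - 3 = 2.
Computing the Kauffman bracket via state sum. There are 2^8 = 256 states.
Smooth each crossing (0=||, 1=⌣⌢); contribution A^(Σ sign_k(1-2s_k)) * d^(L-1).
Tabulate the states by total A-exponent and number of loops L (A-exp: L × count):
  A^8: L=4 ×1
  A^6: L=3 ×8
  A^4: L=2 ×18, L=4 ×10
  A^2: L=1 ×15, L=3 ×31, L=5 ×10
  A^0: L=2 ×35, L=4 ×30, L=6 ×5
  A^-2: L=3 ×40, L=5 ×15, L=7 ×1
  A^-4: L=4 ×25, L=6 ×3
  A^-6: L=5 ×8
  A^-8: L=6 ×1
Each group contributes A^e * Σ count * d^(L-1):
Powers of d = -A^2 - A^-2: d^2 = A^4 + 2 + A^-4; d^3 = -A^6 - 3*A^2 - 3*A^-2 - A^-6; d^4 = A^8 + 4*A^4 + 6 + 4*A^-4 + A^-8; d^5 = -A^10 - 5*A^6 - 10*A^2 - 10*A^-2 - 5*A^-6 - A^-10; d^6 = A^12 + 6*A^8 + 15*A^4 + 20 + 15*A^-4 + 6*A^-8 + A^-12.
  A^8 * (d^3) = -A^14 - 3*A^10 - 3*A^6 - A^2
  A^6 * (8*d^2) = 8*A^10 + 16*A^6 + 8*A^2
  A^4 * (18*d + 10*d^3) = -10*A^10 - 48*A^6 - 48*A^2 - 10*A^-2
  A^2 * (15 + 31*d^2 + 10*d^4) = 10*A^10 + 71*A^6 + 137*A^2 + 71*A^-2 + 10*A^-6
  A^0 * (35*d + 30*d^3 + 5*d^5) = -5*A^10 - 55*A^6 - 175*A^2 - 175*A^-2 - 55*A^-6 - 5*A^-10
  A^-2 * (40*d^2 + 15*d^4 + d^6) = A^10 + 21*A^6 + 115*A^2 + 190*A^-2 + 115*A^-6 + 21*A^-10 + A^-14
  A^-4 * (25*d^3 + 3*d^5) = -3*A^6 - 40*A^2 - 105*A^-2 - 105*A^-6 - 40*A^-10 - 3*A^-14
  A^-6 * (8*d^4) = 8*A^2 + 32*A^-2 + 48*A^-6 + 32*A^-10 + 8*A^-14
  A^-8 * (d^5) = -A^2 - 5*A^-2 - 10*A^-6 - 10*A^-10 - 5*A^-14 - A^-18
Summing the groups: <K> = -A^14 + A^10 - A^6 + 3*A^2 - 2*A^-2 + 3*A^-6 - 2*A^-10 + A^-14 - A^-18
Normalise by the writhe: (-A^3)^(-w) = (-A^3)^(-2) = A^-6, so f(A) = A^-6 * <K> = -A^8 + A^4 - 1 + 3*A^-4 - 2*A^-8 + 3*A^-12 - 2*A^-16 + A^-20 - A^-24.
Substitute A = t^(-1/4), i.e. A^e → t^(-e/4): V(t) = -t^6 + t^5 - 2*t^4 + 3*t^3 - 2*t^2 + 3*t - 1 + t^-1 - t^-2

Answer: -t^6 + t^5 - 2*t^4 + 3*t^3 - 2*t^2 + 3*t - 1 + t^-1 - t^-2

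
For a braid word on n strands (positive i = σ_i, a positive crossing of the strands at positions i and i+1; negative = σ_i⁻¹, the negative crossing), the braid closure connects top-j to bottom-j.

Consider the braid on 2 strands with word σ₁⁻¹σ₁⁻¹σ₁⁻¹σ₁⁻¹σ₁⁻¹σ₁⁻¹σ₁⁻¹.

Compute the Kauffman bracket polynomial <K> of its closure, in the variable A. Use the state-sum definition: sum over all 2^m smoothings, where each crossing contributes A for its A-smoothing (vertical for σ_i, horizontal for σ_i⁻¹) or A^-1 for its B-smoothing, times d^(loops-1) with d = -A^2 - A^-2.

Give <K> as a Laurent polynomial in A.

A^19 - A^15 + A^11 - A^7 + A^3 - A^-1 - A^-9

Derivation:
Braid: s1^-1 s1^-1 s1^-1 s1^-1 s1^-1 s1^-1 s1^-1 on 2 strands, 7 crossings.
Writhe w = (#positive) - (#negative) = 0 - 7 = -7.
State-sum expansion of <K>. There are 2^7 = 128 states.
Each crossing splits two ways (0=vertical, 1=horizontal). The state's weight is A^(#A-smoothings - #B-smoothings) * d^(loops - 1).
Tabulate the states by total A-exponent and number of loops L (A-exp: L × count):
  A^7: L=7 ×1
  A^5: L=6 ×7
  A^3: L=5 ×21
  A^1: L=4 ×35
  A^-1: L=3 ×35
  A^-3: L=2 ×21
  A^-5: L=1 ×7
  A^-7: L=2 ×1
Each group contributes A^e * Σ count * d^(L-1):
Powers of d = -A^2 - A^-2: d^2 = A^4 + 2 + A^-4; d^3 = -A^6 - 3*A^2 - 3*A^-2 - A^-6; d^4 = A^8 + 4*A^4 + 6 + 4*A^-4 + A^-8; d^5 = -A^10 - 5*A^6 - 10*A^2 - 10*A^-2 - 5*A^-6 - A^-10; d^6 = A^12 + 6*A^8 + 15*A^4 + 20 + 15*A^-4 + 6*A^-8 + A^-12.
  A^7 * (d^6) = A^19 + 6*A^15 + 15*A^11 + 20*A^7 + 15*A^3 + 6*A^-1 + A^-5
  A^5 * (7*d^5) = -7*A^15 - 35*A^11 - 70*A^7 - 70*A^3 - 35*A^-1 - 7*A^-5
  A^3 * (21*d^4) = 21*A^11 + 84*A^7 + 126*A^3 + 84*A^-1 + 21*A^-5
  A^1 * (35*d^3) = -35*A^7 - 105*A^3 - 105*A^-1 - 35*A^-5
  A^-1 * (35*d^2) = 35*A^3 + 70*A^-1 + 35*A^-5
  A^-3 * (21*d) = -21*A^-1 - 21*A^-5
  A^-5 * (7) = 7*A^-5
  A^-7 * (d) = -A^-5 - A^-9
Summing the groups: <K> = A^19 - A^15 + A^11 - A^7 + A^3 - A^-1 - A^-9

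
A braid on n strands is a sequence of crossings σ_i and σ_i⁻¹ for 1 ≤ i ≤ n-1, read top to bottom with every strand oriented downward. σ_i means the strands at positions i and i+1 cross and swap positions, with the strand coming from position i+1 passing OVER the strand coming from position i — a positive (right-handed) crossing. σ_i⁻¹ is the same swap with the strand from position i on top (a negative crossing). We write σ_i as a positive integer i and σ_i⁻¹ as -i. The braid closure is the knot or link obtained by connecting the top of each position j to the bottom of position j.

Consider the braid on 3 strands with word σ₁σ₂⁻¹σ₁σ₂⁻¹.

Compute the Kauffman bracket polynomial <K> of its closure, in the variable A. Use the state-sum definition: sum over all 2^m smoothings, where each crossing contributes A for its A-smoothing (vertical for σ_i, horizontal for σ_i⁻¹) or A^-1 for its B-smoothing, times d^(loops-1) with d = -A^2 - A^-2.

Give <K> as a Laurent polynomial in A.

A^8 - A^4 + 1 - A^-4 + A^-8

Derivation:
Braid: s1 s2^-1 s1 s2^-1 on 3 strands, 4 crossings.
Writhe w = (#positive) - (#negative) = 2 - 2 = 0.
Computing the Kauffman bracket via state sum. There are 2^4 = 16 states.
Each crossing splits two ways (0=vertical, 1=horizontal). The state's weight is A^(#A-smoothings - #B-smoothings) * d^(loops - 1).
  state 0000: A-exp=+0, loops=3, term = A^0 * d^2
  state 0001: A-exp=+2, loops=2, term = A^2 * d^1
  state 0010: A-exp=-2, loops=2, term = A^-2 * d^1
  state 0011: A-exp=+0, loops=1, term = A^0 * d^0
  state 0100: A-exp=+2, loops=2, term = A^2 * d^1
  state 0101: A-exp=+4, loops=3, term = A^4 * d^2
  state 0110: A-exp=+0, loops=1, term = A^0 * d^0
  state 0111: A-exp=+2, loops=2, term = A^2 * d^1
  state 1000: A-exp=-2, loops=2, term = A^-2 * d^1
  state 1001: A-exp=+0, loops=1, term = A^0 * d^0
  state 1010: A-exp=-4, loops=3, term = A^-4 * d^2
  state 1011: A-exp=-2, loops=2, term = A^-2 * d^1
  state 1100: A-exp=+0, loops=1, term = A^0 * d^0
  state 1101: A-exp=+2, loops=2, term = A^2 * d^1
  state 1110: A-exp=-2, loops=2, term = A^-2 * d^1
  state 1111: A-exp=+0, loops=1, term = A^0 * d^0
Collect the terms by A-exponent (count of states per loop number):
Powers of d = -A^2 - A^-2: d^2 = A^4 + 2 + A^-4.
  A^4 * (d^2) = A^8 + 2*A^4 + 1
  A^2 * (4*d) = -4*A^4 - 4
  A^0 * (5 + d^2) = A^4 + 7 + A^-4
  A^-2 * (4*d) = -4 - 4*A^-4
  A^-4 * (d^2) = 1 + 2*A^-4 + A^-8
Summing the groups: <K> = A^8 - A^4 + 1 - A^-4 + A^-8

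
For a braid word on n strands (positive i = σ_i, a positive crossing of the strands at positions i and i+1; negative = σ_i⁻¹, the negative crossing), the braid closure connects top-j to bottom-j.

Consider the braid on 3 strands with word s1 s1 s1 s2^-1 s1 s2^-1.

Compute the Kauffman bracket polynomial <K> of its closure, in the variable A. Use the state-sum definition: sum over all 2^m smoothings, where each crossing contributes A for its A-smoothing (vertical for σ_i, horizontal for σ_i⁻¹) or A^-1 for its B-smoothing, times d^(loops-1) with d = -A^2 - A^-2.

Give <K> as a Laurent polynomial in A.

A^10 - A^6 + 2*A^2 - 2*A^-2 + 2*A^-6 - 2*A^-10 + A^-14

Derivation:
Braid: s1 s1 s1 s2^-1 s1 s2^-1 on 3 strands, 6 crossings.
Writhe w = (#positive) - (#negative) = 4 - 2 = 2.
Enumerate smoothing states for the bracket polynomial. There are 2^6 = 64 states.
For each crossing: s=0 is the vertical smoothing, s=1 horizontal. Crossing k contributes A^(sign_k * (1 - 2*s_k)); loop factor d = -A^2 - A^-2.
Tabulate the states by total A-exponent and number of loops L (A-exp: L × count):
  A^6: L=3 ×1
  A^4: L=2 ×6
  A^2: L=1 ×11, L=3 ×4
  A^0: L=2 ×19, L=4 ×1
  A^-2: L=3 ×15
  A^-4: L=4 ×6
  A^-6: L=5 ×1
Each group contributes A^e * Σ count * d^(L-1):
Powers of d = -A^2 - A^-2: d^2 = A^4 + 2 + A^-4; d^3 = -A^6 - 3*A^2 - 3*A^-2 - A^-6; d^4 = A^8 + 4*A^4 + 6 + 4*A^-4 + A^-8.
  A^6 * (d^2) = A^10 + 2*A^6 + A^2
  A^4 * (6*d) = -6*A^6 - 6*A^2
  A^2 * (11 + 4*d^2) = 4*A^6 + 19*A^2 + 4*A^-2
  A^0 * (19*d + d^3) = -A^6 - 22*A^2 - 22*A^-2 - A^-6
  A^-2 * (15*d^2) = 15*A^2 + 30*A^-2 + 15*A^-6
  A^-4 * (6*d^3) = -6*A^2 - 18*A^-2 - 18*A^-6 - 6*A^-10
  A^-6 * (d^4) = A^2 + 4*A^-2 + 6*A^-6 + 4*A^-10 + A^-14
Summing the groups: <K> = A^10 - A^6 + 2*A^2 - 2*A^-2 + 2*A^-6 - 2*A^-10 + A^-14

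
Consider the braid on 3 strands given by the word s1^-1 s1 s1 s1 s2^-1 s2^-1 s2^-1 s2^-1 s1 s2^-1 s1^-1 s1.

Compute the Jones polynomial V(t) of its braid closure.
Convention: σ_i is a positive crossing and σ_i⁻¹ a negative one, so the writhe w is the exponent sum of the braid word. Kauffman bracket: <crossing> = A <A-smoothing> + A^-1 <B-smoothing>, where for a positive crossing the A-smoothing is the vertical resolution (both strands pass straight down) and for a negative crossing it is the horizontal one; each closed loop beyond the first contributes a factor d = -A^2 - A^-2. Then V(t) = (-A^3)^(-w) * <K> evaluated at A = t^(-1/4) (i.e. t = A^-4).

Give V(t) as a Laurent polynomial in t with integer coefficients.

The presented braid s1^-1 s1 s1 s1 s2^-1 s2^-1 s2^-1 s2^-1 s1 s2^-1 s1^-1 s1 on 3 strands reduces by inverse Markov moves (closure unchanged at each step):
  Deconjugate: the word is γ·β·γ⁻¹ with γ = s1^-1 s1 (prefix) and γ⁻¹ = s1^-1 s1 (suffix); strip both.
Reduced to β = s1 s1 s2^-1 s2^-1 s2^-1 s2^-1 s1 s2^-1 on 3 strands, 8 crossings.
Compute on β:
Braid: s1 s1 s2^-1 s2^-1 s2^-1 s2^-1 s1 s2^-1 on 3 strands, 8 crossings.
Writhe w = (#positive) - (#negative) = 3 - 5 = -2.
Computing the Kauffman bracket via state sum. There are 2^8 = 256 states.
For each crossing: s=0 is the vertical smoothing, s=1 horizontal. Crossing k contributes A^(sign_k * (1 - 2*s_k)); loop factor d = -A^2 - A^-2.
Tabulate the states by total A-exponent and number of loops L (A-exp: L × count):
  A^8: L=6 ×1
  A^6: L=5 ×8
  A^4: L=4 ×27, L=6 ×1
  A^2: L=3 ×48, L=5 ×8
  A^0: L=2 ×47, L=4 ×22, L=6 ×1
  A^-2: L=1 ×23, L=3 ×29, L=5 ×4
  A^-4: L=2 ×22, L=4 ×6
  A^-6: L=3 ×8
  A^-8: L=4 ×1
Each group contributes A^e * Σ count * d^(L-1):
Powers of d = -A^2 - A^-2: d^2 = A^4 + 2 + A^-4; d^3 = -A^6 - 3*A^2 - 3*A^-2 - A^-6; d^4 = A^8 + 4*A^4 + 6 + 4*A^-4 + A^-8; d^5 = -A^10 - 5*A^6 - 10*A^2 - 10*A^-2 - 5*A^-6 - A^-10.
  A^8 * (d^5) = -A^18 - 5*A^14 - 10*A^10 - 10*A^6 - 5*A^2 - A^-2
  A^6 * (8*d^4) = 8*A^14 + 32*A^10 + 48*A^6 + 32*A^2 + 8*A^-2
  A^4 * (27*d^3 + d^5) = -A^14 - 32*A^10 - 91*A^6 - 91*A^2 - 32*A^-2 - A^-6
  A^2 * (48*d^2 + 8*d^4) = 8*A^10 + 80*A^6 + 144*A^2 + 80*A^-2 + 8*A^-6
  A^0 * (47*d + 22*d^3 + d^5) = -A^10 - 27*A^6 - 123*A^2 - 123*A^-2 - 27*A^-6 - A^-10
  A^-2 * (23 + 29*d^2 + 4*d^4) = 4*A^6 + 45*A^2 + 105*A^-2 + 45*A^-6 + 4*A^-10
  A^-4 * (22*d + 6*d^3) = -6*A^2 - 40*A^-2 - 40*A^-6 - 6*A^-10
  A^-6 * (8*d^2) = 8*A^-2 + 16*A^-6 + 8*A^-10
  A^-8 * (d^3) = -A^-2 - 3*A^-6 - 3*A^-10 - A^-14
Summing the groups: <K> = -A^18 + 2*A^14 - 3*A^10 + 4*A^6 - 4*A^2 + 4*A^-2 - 2*A^-6 + 2*A^-10 - A^-14
Normalise by the writhe: (-A^3)^(-w) = (-A^3)^(2) = A^6, so f(A) = A^6 * <K> = -A^24 + 2*A^20 - 3*A^16 + 4*A^12 - 4*A^8 + 4*A^4 - 2 + 2*A^-4 - A^-8.
Substitute A = t^(-1/4), i.e. A^e → t^(-e/4): V(t) = -t^2 + 2*t - 2 + 4*t^-1 - 4*t^-2 + 4*t^-3 - 3*t^-4 + 2*t^-5 - t^-6

Answer: -t^2 + 2*t - 2 + 4*t^-1 - 4*t^-2 + 4*t^-3 - 3*t^-4 + 2*t^-5 - t^-6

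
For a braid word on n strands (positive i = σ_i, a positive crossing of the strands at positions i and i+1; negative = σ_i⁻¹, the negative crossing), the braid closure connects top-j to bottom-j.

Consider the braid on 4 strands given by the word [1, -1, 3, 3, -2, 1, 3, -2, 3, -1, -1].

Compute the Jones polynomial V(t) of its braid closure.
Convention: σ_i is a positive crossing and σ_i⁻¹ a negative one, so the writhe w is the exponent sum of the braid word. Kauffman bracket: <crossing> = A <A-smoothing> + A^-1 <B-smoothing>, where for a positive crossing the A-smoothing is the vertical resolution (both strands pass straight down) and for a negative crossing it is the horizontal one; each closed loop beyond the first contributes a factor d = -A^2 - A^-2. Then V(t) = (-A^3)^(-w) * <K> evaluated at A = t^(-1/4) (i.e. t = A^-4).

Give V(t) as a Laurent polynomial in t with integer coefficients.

The presented braid s1 s1^-1 s3 s3 s2^-1 s1 s3 s2^-1 s3 s1^-1 s1^-1 on 4 strands reduces by inverse Markov moves (closure unchanged at each step):
  Deconjugate: the word is γ·β·γ⁻¹ with γ = s1 (prefix) and γ⁻¹ = s1^-1 (suffix); strip both.
Reduced to β = s1^-1 s3 s3 s2^-1 s1 s3 s2^-1 s3 s1^-1 on 4 strands, 9 crossings.
Compute on β:
Braid: s1^-1 s3 s3 s2^-1 s1 s3 s2^-1 s3 s1^-1 on 4 strands, 9 crossings.
Writhe w = (#positive) - (#negative) = 5 - 4 = 1.
Enumerate smoothing states for the bracket polynomial. There are 2^9 = 512 states.
For each crossing: s=0 is the vertical smoothing, s=1 horizontal. Crossing k contributes A^(sign_k * (1 - 2*s_k)); loop factor d = -A^2 - A^-2.
Tabulate the states by total A-exponent and number of loops L (A-exp: L × count):
  A^9: L=4 ×1
  A^7: L=3 ×9
  A^5: L=2 ×29, L=4 ×7
  A^3: L=1 ×30, L=3 ×52, L=5 ×2
  A^1: L=2 ×83, L=4 ×43
  A^-1: L=1 ×11, L=3 ×93, L=5 ×22
  A^-3: L=2 ×19, L=4 ×58, L=6 ×7
  A^-5: L=3 ×15, L=5 ×20, L=7 ×1
  A^-7: L=4 ×6, L=6 ×3
  A^-9: L=5 ×1
Each group contributes A^e * Σ count * d^(L-1):
Powers of d = -A^2 - A^-2: d^2 = A^4 + 2 + A^-4; d^3 = -A^6 - 3*A^2 - 3*A^-2 - A^-6; d^4 = A^8 + 4*A^4 + 6 + 4*A^-4 + A^-8; d^5 = -A^10 - 5*A^6 - 10*A^2 - 10*A^-2 - 5*A^-6 - A^-10; d^6 = A^12 + 6*A^8 + 15*A^4 + 20 + 15*A^-4 + 6*A^-8 + A^-12.
  A^9 * (d^3) = -A^15 - 3*A^11 - 3*A^7 - A^3
  A^7 * (9*d^2) = 9*A^11 + 18*A^7 + 9*A^3
  A^5 * (29*d + 7*d^3) = -7*A^11 - 50*A^7 - 50*A^3 - 7*A^-1
  A^3 * (30 + 52*d^2 + 2*d^4) = 2*A^11 + 60*A^7 + 146*A^3 + 60*A^-1 + 2*A^-5
  A^1 * (83*d + 43*d^3) = -43*A^7 - 212*A^3 - 212*A^-1 - 43*A^-5
  A^-1 * (11 + 93*d^2 + 22*d^4) = 22*A^7 + 181*A^3 + 329*A^-1 + 181*A^-5 + 22*A^-9
  A^-3 * (19*d + 58*d^3 + 7*d^5) = -7*A^7 - 93*A^3 - 263*A^-1 - 263*A^-5 - 93*A^-9 - 7*A^-13
  A^-5 * (15*d^2 + 20*d^4 + d^6) = A^7 + 26*A^3 + 110*A^-1 + 170*A^-5 + 110*A^-9 + 26*A^-13 + A^-17
  A^-7 * (6*d^3 + 3*d^5) = -3*A^3 - 21*A^-1 - 48*A^-5 - 48*A^-9 - 21*A^-13 - 3*A^-17
  A^-9 * (d^4) = A^-1 + 4*A^-5 + 6*A^-9 + 4*A^-13 + A^-17
Summing the groups: <K> = -A^15 + A^11 - 2*A^7 + 3*A^3 - 3*A^-1 + 3*A^-5 - 3*A^-9 + 2*A^-13 - A^-17
Normalise by the writhe: (-A^3)^(-w) = (-A^3)^(-1) = -A^-3, so f(A) = -A^-3 * <K> = A^12 - A^8 + 2*A^4 - 3 + 3*A^-4 - 3*A^-8 + 3*A^-12 - 2*A^-16 + A^-20.
Substitute A = t^(-1/4), i.e. A^e → t^(-e/4): V(t) = t^5 - 2*t^4 + 3*t^3 - 3*t^2 + 3*t - 3 + 2*t^-1 - t^-2 + t^-3

Answer: t^5 - 2*t^4 + 3*t^3 - 3*t^2 + 3*t - 3 + 2*t^-1 - t^-2 + t^-3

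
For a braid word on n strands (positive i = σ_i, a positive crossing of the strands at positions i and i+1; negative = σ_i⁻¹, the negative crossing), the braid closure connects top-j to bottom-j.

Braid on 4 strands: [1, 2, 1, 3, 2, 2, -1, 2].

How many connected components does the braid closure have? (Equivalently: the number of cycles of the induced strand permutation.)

Track the strand permutation on 4 strands, starting from identity.
  step 1: s1 swaps positions 1,2 -> [2 1 3 4]
  step 2: s2 swaps positions 2,3 -> [2 3 1 4]
  step 3: s1 swaps positions 1,2 -> [3 2 1 4]
  step 4: s3 swaps positions 3,4 -> [3 2 4 1]
  step 5: s2 swaps positions 2,3 -> [3 4 2 1]
  step 6: s2 swaps positions 2,3 -> [3 2 4 1]
  step 7: s1^-1 swaps positions 1,2 -> [2 3 4 1]
  step 8: s2 swaps positions 2,3 -> [2 4 3 1]
Final permutation (position -> original strand): [2 4 3 1]
Closure components = cycle count of this permutation = 2.

Answer: 2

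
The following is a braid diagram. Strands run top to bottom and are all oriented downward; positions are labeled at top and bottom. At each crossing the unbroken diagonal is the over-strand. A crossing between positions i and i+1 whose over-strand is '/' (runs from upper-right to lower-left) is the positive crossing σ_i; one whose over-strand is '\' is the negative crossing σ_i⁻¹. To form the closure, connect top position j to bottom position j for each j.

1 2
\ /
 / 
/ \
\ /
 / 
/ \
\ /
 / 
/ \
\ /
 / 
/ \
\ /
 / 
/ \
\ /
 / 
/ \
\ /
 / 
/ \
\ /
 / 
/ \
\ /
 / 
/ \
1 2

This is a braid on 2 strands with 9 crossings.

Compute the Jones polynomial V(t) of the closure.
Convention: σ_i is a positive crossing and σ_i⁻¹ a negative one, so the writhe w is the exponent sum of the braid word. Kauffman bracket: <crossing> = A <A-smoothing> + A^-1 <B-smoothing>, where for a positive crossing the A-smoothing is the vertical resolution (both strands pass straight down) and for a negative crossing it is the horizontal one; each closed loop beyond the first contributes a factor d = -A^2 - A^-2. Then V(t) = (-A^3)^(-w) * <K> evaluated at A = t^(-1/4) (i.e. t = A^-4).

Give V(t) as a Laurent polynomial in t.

-t^13 + t^12 - t^11 + t^10 - t^9 + t^8 - t^7 + t^6 + t^4

Derivation:
Reading the diagram top to bottom ('/'-over between positions i,i+1 = s_i, '\'-over = s_i^-1): braid word = s1 s1 s1 s1 s1 s1 s1 s1 s1.
Braid: s1 s1 s1 s1 s1 s1 s1 s1 s1 on 2 strands, 9 crossings.
Writhe w = (#positive) - (#negative) = 9 - 0 = 9.
State-sum expansion of <K>. There are 2^9 = 512 states.
For each crossing: s=0 is the vertical smoothing, s=1 horizontal. Crossing k contributes A^(sign_k * (1 - 2*s_k)); loop factor d = -A^2 - A^-2.
Tabulate the states by total A-exponent and number of loops L (A-exp: L × count):
  A^9: L=2 ×1
  A^7: L=1 ×9
  A^5: L=2 ×36
  A^3: L=3 ×84
  A^1: L=4 ×126
  A^-1: L=5 ×126
  A^-3: L=6 ×84
  A^-5: L=7 ×36
  A^-7: L=8 ×9
  A^-9: L=9 ×1
Each group contributes A^e * Σ count * d^(L-1):
Powers of d = -A^2 - A^-2: d^2 = A^4 + 2 + A^-4; d^3 = -A^6 - 3*A^2 - 3*A^-2 - A^-6; d^4 = A^8 + 4*A^4 + 6 + 4*A^-4 + A^-8; d^5 = -A^10 - 5*A^6 - 10*A^2 - 10*A^-2 - 5*A^-6 - A^-10; d^6 = A^12 + 6*A^8 + 15*A^4 + 20 + 15*A^-4 + 6*A^-8 + A^-12; d^7 = -A^14 - 7*A^10 - 21*A^6 - 35*A^2 - 35*A^-2 - 21*A^-6 - 7*A^-10 - A^-14; d^8 = A^16 + 8*A^12 + 28*A^8 + 56*A^4 + 70 + 56*A^-4 + 28*A^-8 + 8*A^-12 + A^-16.
  A^9 * (d) = -A^11 - A^7
  A^7 * (9) = 9*A^7
  A^5 * (36*d) = -36*A^7 - 36*A^3
  A^3 * (84*d^2) = 84*A^7 + 168*A^3 + 84*A^-1
  A^1 * (126*d^3) = -126*A^7 - 378*A^3 - 378*A^-1 - 126*A^-5
  A^-1 * (126*d^4) = 126*A^7 + 504*A^3 + 756*A^-1 + 504*A^-5 + 126*A^-9
  A^-3 * (84*d^5) = -84*A^7 - 420*A^3 - 840*A^-1 - 840*A^-5 - 420*A^-9 - 84*A^-13
  A^-5 * (36*d^6) = 36*A^7 + 216*A^3 + 540*A^-1 + 720*A^-5 + 540*A^-9 + 216*A^-13 + 36*A^-17
  A^-7 * (9*d^7) = -9*A^7 - 63*A^3 - 189*A^-1 - 315*A^-5 - 315*A^-9 - 189*A^-13 - 63*A^-17 - 9*A^-21
  A^-9 * (d^8) = A^7 + 8*A^3 + 28*A^-1 + 56*A^-5 + 70*A^-9 + 56*A^-13 + 28*A^-17 + 8*A^-21 + A^-25
Summing the groups: <K> = -A^11 - A^3 + A^-1 - A^-5 + A^-9 - A^-13 + A^-17 - A^-21 + A^-25
Normalise by the writhe: (-A^3)^(-w) = (-A^3)^(-9) = -A^-27, so f(A) = -A^-27 * <K> = A^-16 + A^-24 - A^-28 + A^-32 - A^-36 + A^-40 - A^-44 + A^-48 - A^-52.
Substitute A = t^(-1/4), i.e. A^e → t^(-e/4): V(t) = -t^13 + t^12 - t^11 + t^10 - t^9 + t^8 - t^7 + t^6 + t^4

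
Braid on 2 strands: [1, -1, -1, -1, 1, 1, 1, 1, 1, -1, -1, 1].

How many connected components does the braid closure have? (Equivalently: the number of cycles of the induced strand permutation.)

Track the strand permutation on 2 strands, starting from identity.
  step 1: s1 swaps positions 1,2 -> [2 1]
  step 2: s1^-1 swaps positions 1,2 -> [1 2]
  step 3: s1^-1 swaps positions 1,2 -> [2 1]
  step 4: s1^-1 swaps positions 1,2 -> [1 2]
  step 5: s1 swaps positions 1,2 -> [2 1]
  step 6: s1 swaps positions 1,2 -> [1 2]
  step 7: s1 swaps positions 1,2 -> [2 1]
  step 8: s1 swaps positions 1,2 -> [1 2]
  step 9: s1 swaps positions 1,2 -> [2 1]
  step 10: s1^-1 swaps positions 1,2 -> [1 2]
  step 11: s1^-1 swaps positions 1,2 -> [2 1]
  step 12: s1 swaps positions 1,2 -> [1 2]
Final permutation (position -> original strand): [1 2]
Closure components = cycle count of this permutation = 2.

Answer: 2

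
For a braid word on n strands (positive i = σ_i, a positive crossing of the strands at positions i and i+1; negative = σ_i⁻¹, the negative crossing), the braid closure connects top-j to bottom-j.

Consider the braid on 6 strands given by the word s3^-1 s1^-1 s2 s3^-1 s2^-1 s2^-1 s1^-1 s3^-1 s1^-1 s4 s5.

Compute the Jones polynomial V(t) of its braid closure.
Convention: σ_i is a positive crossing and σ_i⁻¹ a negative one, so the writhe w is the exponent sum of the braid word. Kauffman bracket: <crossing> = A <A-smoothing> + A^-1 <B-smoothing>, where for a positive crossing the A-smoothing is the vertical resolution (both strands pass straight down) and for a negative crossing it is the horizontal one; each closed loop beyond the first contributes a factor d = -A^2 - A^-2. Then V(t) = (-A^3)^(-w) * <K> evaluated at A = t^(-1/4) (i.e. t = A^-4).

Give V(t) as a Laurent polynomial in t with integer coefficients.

t^-2 - t^-3 + 3*t^-4 - 3*t^-5 + 4*t^-6 - 4*t^-7 + 2*t^-8 - 2*t^-9 + t^-10

Derivation:
The presented braid s3^-1 s1^-1 s2 s3^-1 s2^-1 s2^-1 s1^-1 s3^-1 s1^-1 s4 s5 on 6 strands reduces by inverse Markov moves (closure unchanged at each step):
  Destabilize: the word has the form β·s5 where s5 occurs only as the final letter (β ∈ B_5); drop it and the last strand → 5 strands.
  Destabilize: the word has the form β·s4 where s4 occurs only as the final letter (β ∈ B_4); drop it and the last strand → 4 strands.
Reduced to β = s3^-1 s1^-1 s2 s3^-1 s2^-1 s2^-1 s1^-1 s3^-1 s1^-1 on 4 strands, 9 crossings.
Compute on β:
Braid: s3^-1 s1^-1 s2 s3^-1 s2^-1 s2^-1 s1^-1 s3^-1 s1^-1 on 4 strands, 9 crossings.
Writhe w = (#positive) - (#negative) = 1 - 8 = -7.
State-sum expansion of <K>. There are 2^9 = 512 states.
For each crossing: s=0 is the vertical smoothing, s=1 horizontal. Crossing k contributes A^(sign_k * (1 - 2*s_k)); loop factor d = -A^2 - A^-2.
Tabulate the states by total A-exponent and number of loops L (A-exp: L × count):
  A^9: L=6 ×1
  A^7: L=5 ×9
  A^5: L=4 ×34, L=6 ×2
  A^3: L=3 ×67, L=5 ×17
  A^1: L=2 ×69, L=4 ×56, L=6 ×1
  A^-1: L=1 ×30, L=3 ×88, L=5 ×8
  A^-3: L=2 ×61, L=4 ×23
  A^-5: L=1 ×9, L=3 ×26, L=5 ×1
  A^-7: L=2 ×6, L=4 ×3
  A^-9: L=3 ×1
Each group contributes A^e * Σ count * d^(L-1):
Powers of d = -A^2 - A^-2: d^2 = A^4 + 2 + A^-4; d^3 = -A^6 - 3*A^2 - 3*A^-2 - A^-6; d^4 = A^8 + 4*A^4 + 6 + 4*A^-4 + A^-8; d^5 = -A^10 - 5*A^6 - 10*A^2 - 10*A^-2 - 5*A^-6 - A^-10.
  A^9 * (d^5) = -A^19 - 5*A^15 - 10*A^11 - 10*A^7 - 5*A^3 - A^-1
  A^7 * (9*d^4) = 9*A^15 + 36*A^11 + 54*A^7 + 36*A^3 + 9*A^-1
  A^5 * (34*d^3 + 2*d^5) = -2*A^15 - 44*A^11 - 122*A^7 - 122*A^3 - 44*A^-1 - 2*A^-5
  A^3 * (67*d^2 + 17*d^4) = 17*A^11 + 135*A^7 + 236*A^3 + 135*A^-1 + 17*A^-5
  A^1 * (69*d + 56*d^3 + d^5) = -A^11 - 61*A^7 - 247*A^3 - 247*A^-1 - 61*A^-5 - A^-9
  A^-1 * (30 + 88*d^2 + 8*d^4) = 8*A^7 + 120*A^3 + 254*A^-1 + 120*A^-5 + 8*A^-9
  A^-3 * (61*d + 23*d^3) = -23*A^3 - 130*A^-1 - 130*A^-5 - 23*A^-9
  A^-5 * (9 + 26*d^2 + d^4) = A^3 + 30*A^-1 + 67*A^-5 + 30*A^-9 + A^-13
  A^-7 * (6*d + 3*d^3) = -3*A^-1 - 15*A^-5 - 15*A^-9 - 3*A^-13
  A^-9 * (d^2) = A^-5 + 2*A^-9 + A^-13
Summing the groups: <K> = -A^19 + 2*A^15 - 2*A^11 + 4*A^7 - 4*A^3 + 3*A^-1 - 3*A^-5 + A^-9 - A^-13
Normalise by the writhe: (-A^3)^(-w) = (-A^3)^(7) = -A^21, so f(A) = -A^21 * <K> = A^40 - 2*A^36 + 2*A^32 - 4*A^28 + 4*A^24 - 3*A^20 + 3*A^16 - A^12 + A^8.
Substitute A = t^(-1/4), i.e. A^e → t^(-e/4): V(t) = t^-2 - t^-3 + 3*t^-4 - 3*t^-5 + 4*t^-6 - 4*t^-7 + 2*t^-8 - 2*t^-9 + t^-10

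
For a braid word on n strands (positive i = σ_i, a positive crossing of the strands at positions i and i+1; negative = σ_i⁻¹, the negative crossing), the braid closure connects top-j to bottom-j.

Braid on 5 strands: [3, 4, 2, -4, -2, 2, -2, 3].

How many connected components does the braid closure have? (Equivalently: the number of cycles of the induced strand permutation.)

Track the strand permutation on 5 strands, starting from identity.
  step 1: s3 swaps positions 3,4 -> [1 2 4 3 5]
  step 2: s4 swaps positions 4,5 -> [1 2 4 5 3]
  step 3: s2 swaps positions 2,3 -> [1 4 2 5 3]
  step 4: s4^-1 swaps positions 4,5 -> [1 4 2 3 5]
  step 5: s2^-1 swaps positions 2,3 -> [1 2 4 3 5]
  step 6: s2 swaps positions 2,3 -> [1 4 2 3 5]
  step 7: s2^-1 swaps positions 2,3 -> [1 2 4 3 5]
  step 8: s3 swaps positions 3,4 -> [1 2 3 4 5]
Final permutation (position -> original strand): [1 2 3 4 5]
Closure components = cycle count of this permutation = 5.

Answer: 5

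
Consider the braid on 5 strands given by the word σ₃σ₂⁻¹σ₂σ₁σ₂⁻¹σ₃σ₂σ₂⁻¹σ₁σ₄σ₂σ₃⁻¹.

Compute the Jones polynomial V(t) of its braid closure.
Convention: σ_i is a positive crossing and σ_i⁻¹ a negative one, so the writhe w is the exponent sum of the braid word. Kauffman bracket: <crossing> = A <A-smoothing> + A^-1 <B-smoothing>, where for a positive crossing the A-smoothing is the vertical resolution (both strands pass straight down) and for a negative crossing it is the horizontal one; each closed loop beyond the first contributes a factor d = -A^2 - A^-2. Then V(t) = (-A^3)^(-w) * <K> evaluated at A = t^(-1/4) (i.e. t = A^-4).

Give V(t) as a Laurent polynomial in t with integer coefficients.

1

Derivation:
The presented braid s3 s2^-1 s2 s1 s2^-1 s3 s2 s2^-1 s1 s4 s2 s3^-1 on 5 strands reduces by inverse Markov moves (closure unchanged at each step):
  Deconjugate: the word is γ·β·γ⁻¹ with γ = s3 (prefix) and γ⁻¹ = s3^-1 (suffix); strip both.
  Deconjugate: the word is γ·β·γ⁻¹ with γ = s2^-1 (prefix) and γ⁻¹ = s2 (suffix); strip both.
Reduced to β = s2 s1 s2^-1 s3 s2 s2^-1 s1 s4 on 5 strands, 8 crossings.
Compute on β:
First cancel adjacent σ_i σ_i⁻¹ pairs (Reidemeister II — same braid, same closure): s2 s1 s2^-1 s3 s2 s2^-1 s1 s4 → s2 s1 s2^-1 s3 s1 s4.
Braid: s2 s1 s2^-1 s3 s1 s4 on 5 strands, 6 crossings.
Writhe w = (#positive) - (#negative) = 5 - 1 = 4.
State-sum expansion of <K>. There are 2^6 = 64 states.
For each crossing: s=0 is the vertical smoothing, s=1 horizontal. Crossing k contributes A^(sign_k * (1 - 2*s_k)); loop factor d = -A^2 - A^-2.
Tabulate the states by total A-exponent and number of loops L (A-exp: L × count):
  A^6: L=4 ×1
  A^4: L=3 ×4, L=5 ×2
  A^2: L=2 ×5, L=4 ×10
  A^0: L=1 ×2, L=3 ×17, L=5 ×1
  A^-2: L=2 ×12, L=4 ×3
  A^-4: L=1 ×3, L=3 ×3
  A^-6: L=2 ×1
Each group contributes A^e * Σ count * d^(L-1):
Powers of d = -A^2 - A^-2: d^2 = A^4 + 2 + A^-4; d^3 = -A^6 - 3*A^2 - 3*A^-2 - A^-6; d^4 = A^8 + 4*A^4 + 6 + 4*A^-4 + A^-8.
  A^6 * (d^3) = -A^12 - 3*A^8 - 3*A^4 - 1
  A^4 * (4*d^2 + 2*d^4) = 2*A^12 + 12*A^8 + 20*A^4 + 12 + 2*A^-4
  A^2 * (5*d + 10*d^3) = -10*A^8 - 35*A^4 - 35 - 10*A^-4
  A^0 * (2 + 17*d^2 + d^4) = A^8 + 21*A^4 + 42 + 21*A^-4 + A^-8
  A^-2 * (12*d + 3*d^3) = -3*A^4 - 21 - 21*A^-4 - 3*A^-8
  A^-4 * (3 + 3*d^2) = 3 + 9*A^-4 + 3*A^-8
  A^-6 * (d) = -A^-4 - A^-8
Summing the groups: <K> = A^12
Normalise by the writhe: (-A^3)^(-w) = (-A^3)^(-4) = A^-12, so f(A) = A^-12 * <K> = 1.
Substitute A = t^(-1/4), i.e. A^e → t^(-e/4): V(t) = 1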